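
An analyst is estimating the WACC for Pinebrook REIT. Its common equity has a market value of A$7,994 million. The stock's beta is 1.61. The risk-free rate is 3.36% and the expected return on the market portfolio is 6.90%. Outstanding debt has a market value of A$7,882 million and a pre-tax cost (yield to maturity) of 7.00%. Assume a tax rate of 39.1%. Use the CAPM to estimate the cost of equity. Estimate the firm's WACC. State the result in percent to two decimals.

6.68%

Market risk premium = 6.9% − 3.36% = 3.54%.
Cost of equity via CAPM: Re = 3.36% + 1.61 × 3.54% = 9.0594%.
Total capital V = 7994 + 7882 = 15876.
Equity: weight = 7994/15876 = 0.5035; cost = 9.0594%.
Debt: weight = 7882/15876 = 0.4965; after-tax cost = 7% × (1 − 39.1%) = 4.2630%.
WACC = 0.5035 × 9.0594% + 0.4965 × 4.2630% = 6.6781%.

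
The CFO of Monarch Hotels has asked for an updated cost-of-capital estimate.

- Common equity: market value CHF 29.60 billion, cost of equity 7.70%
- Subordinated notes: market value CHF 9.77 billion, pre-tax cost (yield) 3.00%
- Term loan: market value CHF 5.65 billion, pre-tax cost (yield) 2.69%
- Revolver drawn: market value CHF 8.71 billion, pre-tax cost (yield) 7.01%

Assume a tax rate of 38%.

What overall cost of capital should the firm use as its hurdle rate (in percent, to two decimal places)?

5.46%

Total capital V = 29.6 + 9.77 + 5.65 + 8.71 = 53.73.
Equity: weight = 29.6/53.73 = 0.5509; cost = 7.7%.
Subordinated notes: weight = 9.77/53.73 = 0.1818; after-tax cost = 3% × (1 − 38%) = 1.8600%.
Term loan: weight = 5.65/53.73 = 0.1052; after-tax cost = 2.69% × (1 − 38%) = 1.6678%.
Revolver drawn: weight = 8.71/53.73 = 0.1621; after-tax cost = 7.01% × (1 − 38%) = 4.3462%.
WACC = 0.5509 × 7.7000% + 0.1818 × 1.8600% + 0.1052 × 1.6678% + 0.1621 × 4.3462% = 5.4601%.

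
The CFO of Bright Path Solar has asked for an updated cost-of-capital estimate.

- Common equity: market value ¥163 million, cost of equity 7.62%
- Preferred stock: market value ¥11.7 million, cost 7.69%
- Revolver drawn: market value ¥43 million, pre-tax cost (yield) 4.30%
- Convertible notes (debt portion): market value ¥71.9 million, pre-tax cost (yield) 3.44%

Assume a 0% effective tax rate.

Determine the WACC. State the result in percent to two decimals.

Total capital V = 163 + 11.7 + 43 + 71.9 = 289.6.
Equity: weight = 163/289.6 = 0.5628; cost = 7.62%.
Preferred: weight = 11.7/289.6 = 0.0404; cost = 7.69%.
Revolver drawn: weight = 43/289.6 = 0.1485; after-tax cost = 4.3% × (1 − 0%) = 4.3000%.
Convertible notes (debt portion): weight = 71.9/289.6 = 0.2483; after-tax cost = 3.44% × (1 − 0%) = 3.4400%.
WACC = 0.5628 × 7.6200% + 0.0404 × 7.6900% + 0.1485 × 4.3000% + 0.2483 × 3.4400% = 6.0921%.

6.09%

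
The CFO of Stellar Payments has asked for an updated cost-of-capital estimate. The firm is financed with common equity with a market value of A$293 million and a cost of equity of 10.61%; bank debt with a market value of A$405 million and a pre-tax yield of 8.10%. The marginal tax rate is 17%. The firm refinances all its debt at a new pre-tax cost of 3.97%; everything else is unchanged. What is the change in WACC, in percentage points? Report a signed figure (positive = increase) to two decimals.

Current WACC:
Total capital V = 293 + 405 = 698.
Equity: weight = 293/698 = 0.4198; cost = 10.61%.
Bank debt: weight = 405/698 = 0.5802; after-tax cost = 8.1% × (1 − 17%) = 6.7230%.
WACC = 0.4198 × 10.6100% + 0.5802 × 6.7230% = 8.3546%.
After the change:
Total capital V = 293 + 405 = 698.
Equity: weight = 293/698 = 0.4198; cost = 10.61%.
Bank debt: weight = 405/698 = 0.5802; after-tax cost = 3.97% × (1 − 17%) = 3.2951%.
WACC = 0.4198 × 10.6100% + 0.5802 × 3.2951% = 6.3657%.
Change in WACC = 6.3657% − 8.3546% = -1.9890 pp.

-1.99 pp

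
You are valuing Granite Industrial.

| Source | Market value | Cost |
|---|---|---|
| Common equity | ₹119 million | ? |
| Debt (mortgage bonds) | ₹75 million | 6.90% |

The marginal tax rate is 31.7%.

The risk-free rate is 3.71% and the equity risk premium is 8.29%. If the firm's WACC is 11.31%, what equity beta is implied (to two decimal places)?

1.42

Total capital V = 119 + 75 = 194.
Equity weight = 119/194 = 0.6134.
Mortgage bonds weight = 75/194 = 0.3866.
Debt contribution = 0.3866 × 6.9% × (1 − 31.7%) = 1.8219%.
Required equity contribution = 11.31% − 1.8219% = 9.4881%  ⇒  Re = 15.4680%.
CAPM: 15.4680% = 3.71% + β × 8.29%  ⇒  β = 1.4183.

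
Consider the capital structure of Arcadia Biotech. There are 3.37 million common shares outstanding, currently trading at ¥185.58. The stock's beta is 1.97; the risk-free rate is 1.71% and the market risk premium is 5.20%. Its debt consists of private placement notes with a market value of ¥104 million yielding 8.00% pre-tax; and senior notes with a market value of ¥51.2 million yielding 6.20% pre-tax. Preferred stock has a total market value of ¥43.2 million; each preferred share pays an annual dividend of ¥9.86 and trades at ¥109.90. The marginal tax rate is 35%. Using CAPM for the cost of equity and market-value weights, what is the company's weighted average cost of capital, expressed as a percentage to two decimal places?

10.45%

Cost of equity via CAPM: Re = 1.71% + 1.97 × 5.2% = 11.9540%.
Cost of preferred: Rp = 9.86 / 109.9 = 8.9718%.
Market value of equity E = 185.58 × 3.37m = 625.4046m.
Total capital V = 625.4046 + 43.2 + 104 + 51.2 = 823.8046.
Equity: weight = 625.4046/823.8046 = 0.7592; cost = 11.954%.
Preferred: weight = 43.2/823.8046 = 0.0524; cost = 8.9718%.
Private placement notes: weight = 104/823.8046 = 0.1262; after-tax cost = 8% × (1 − 35%) = 5.2000%.
Senior notes: weight = 51.2/823.8046 = 0.0622; after-tax cost = 6.2% × (1 − 35%) = 4.0300%.
WACC = 0.7592 × 11.9540% + 0.0524 × 8.9718% + 0.1262 × 5.2000% + 0.0622 × 4.0300% = 10.4525%.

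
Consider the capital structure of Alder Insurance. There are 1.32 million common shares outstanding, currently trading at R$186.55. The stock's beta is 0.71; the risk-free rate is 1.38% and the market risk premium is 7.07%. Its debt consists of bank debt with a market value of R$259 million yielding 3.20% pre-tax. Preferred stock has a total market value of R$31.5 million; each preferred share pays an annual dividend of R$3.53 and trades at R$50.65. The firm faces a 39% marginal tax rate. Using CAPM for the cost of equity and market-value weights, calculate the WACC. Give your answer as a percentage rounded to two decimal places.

4.29%

Cost of equity via CAPM: Re = 1.38% + 0.71 × 7.07% = 6.3997%.
Cost of preferred: Rp = 3.53 / 50.65 = 6.9694%.
Market value of equity E = 186.55 × 1.32m = 246.246m.
Total capital V = 246.246 + 31.5 + 259 = 536.746.
Equity: weight = 246.246/536.746 = 0.4588; cost = 6.3997%.
Preferred: weight = 31.5/536.746 = 0.0587; cost = 6.9694%.
Bank debt: weight = 259/536.746 = 0.4825; after-tax cost = 3.2% × (1 − 39%) = 1.9520%.
WACC = 0.4588 × 6.3997% + 0.0587 × 6.9694% + 0.4825 × 1.9520% = 4.2870%.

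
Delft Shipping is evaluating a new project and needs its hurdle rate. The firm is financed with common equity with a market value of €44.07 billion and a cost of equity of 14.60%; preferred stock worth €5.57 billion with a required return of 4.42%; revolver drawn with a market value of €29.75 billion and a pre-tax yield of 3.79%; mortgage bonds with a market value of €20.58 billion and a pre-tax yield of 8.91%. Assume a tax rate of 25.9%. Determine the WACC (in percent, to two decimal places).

8.88%

Total capital V = 44.07 + 5.57 + 29.75 + 20.58 = 99.97.
Equity: weight = 44.07/99.97 = 0.4408; cost = 14.6%.
Preferred: weight = 5.57/99.97 = 0.0557; cost = 4.42%.
Revolver drawn: weight = 29.75/99.97 = 0.2976; after-tax cost = 3.79% × (1 − 25.9%) = 2.8084%.
Mortgage bonds: weight = 20.58/99.97 = 0.2059; after-tax cost = 8.91% × (1 − 25.9%) = 6.6023%.
WACC = 0.4408 × 14.6000% + 0.0557 × 4.4200% + 0.2976 × 2.8084% + 0.2059 × 6.6023% = 8.8773%.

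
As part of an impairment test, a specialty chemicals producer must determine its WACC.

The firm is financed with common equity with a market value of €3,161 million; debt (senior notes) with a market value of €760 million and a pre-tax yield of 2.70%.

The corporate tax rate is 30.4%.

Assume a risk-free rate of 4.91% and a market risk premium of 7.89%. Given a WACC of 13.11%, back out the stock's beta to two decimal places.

Total capital V = 3161 + 760 = 3921.
Equity weight = 3161/3921 = 0.8062.
Senior notes weight = 760/3921 = 0.1938.
Debt contribution = 0.1938 × 2.7% × (1 − 30.4%) = 0.3642%.
Required equity contribution = 13.11% − 0.3642% = 12.7458%  ⇒  Re = 15.8102%.
CAPM: 15.8102% = 4.91% + β × 7.89%  ⇒  β = 1.3815.

1.38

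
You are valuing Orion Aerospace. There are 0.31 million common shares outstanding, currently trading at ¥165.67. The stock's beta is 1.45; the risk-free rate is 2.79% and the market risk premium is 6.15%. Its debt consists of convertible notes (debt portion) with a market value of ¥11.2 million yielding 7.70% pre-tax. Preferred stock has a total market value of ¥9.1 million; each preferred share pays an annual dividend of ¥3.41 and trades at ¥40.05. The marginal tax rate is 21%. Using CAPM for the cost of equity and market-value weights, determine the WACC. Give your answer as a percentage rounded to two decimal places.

Cost of equity via CAPM: Re = 2.79% + 1.45 × 6.15% = 11.7075%.
Cost of preferred: Rp = 3.41 / 40.05 = 8.5144%.
Market value of equity E = 165.67 × 0.31m = 51.3577m.
Total capital V = 51.3577 + 9.1 + 11.2 = 71.6577.
Equity: weight = 51.3577/71.6577 = 0.7167; cost = 11.7075%.
Preferred: weight = 9.1/71.6577 = 0.1270; cost = 8.5144%.
Convertible notes (debt portion): weight = 11.2/71.6577 = 0.1563; after-tax cost = 7.7% × (1 − 21%) = 6.0830%.
WACC = 0.7167 × 11.7075% + 0.1270 × 8.5144% + 0.1563 × 6.0830% = 10.4229%.

10.42%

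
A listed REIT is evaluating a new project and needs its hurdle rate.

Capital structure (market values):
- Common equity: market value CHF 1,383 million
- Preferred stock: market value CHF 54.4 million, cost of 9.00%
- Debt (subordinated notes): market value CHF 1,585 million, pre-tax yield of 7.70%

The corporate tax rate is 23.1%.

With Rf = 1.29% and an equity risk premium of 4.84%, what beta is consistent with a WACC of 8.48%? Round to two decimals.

Total capital V = 1383 + 54.4 + 1585 = 3022.4.
Equity weight = 1383/3022.4 = 0.4576.
Preferred weight = 54.4/3022.4 = 0.0180.
Subordinated notes weight = 1585/3022.4 = 0.5244.
Debt contribution = 0.5244 × 7.7% × (1 − 23.1%) = 3.1052%.
Preferred contribution = 0.0180 × 9% = 0.1620%.
Required equity contribution = 8.48% − 3.2672% = 5.2128%  ⇒  Re = 11.3920%.
CAPM: 11.3920% = 1.29% + β × 4.84%  ⇒  β = 2.0872.

2.09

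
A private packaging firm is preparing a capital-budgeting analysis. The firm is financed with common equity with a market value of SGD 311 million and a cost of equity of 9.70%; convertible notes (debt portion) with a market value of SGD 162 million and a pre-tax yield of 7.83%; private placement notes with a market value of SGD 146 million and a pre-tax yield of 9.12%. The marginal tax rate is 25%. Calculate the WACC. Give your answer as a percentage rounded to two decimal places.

Total capital V = 311 + 162 + 146 = 619.
Equity: weight = 311/619 = 0.5024; cost = 9.7%.
Convertible notes (debt portion): weight = 162/619 = 0.2617; after-tax cost = 7.83% × (1 − 25%) = 5.8725%.
Private placement notes: weight = 146/619 = 0.2359; after-tax cost = 9.12% × (1 − 25%) = 6.8400%.
WACC = 0.5024 × 9.7000% + 0.2617 × 5.8725% + 0.2359 × 6.8400% = 8.0237%.

8.02%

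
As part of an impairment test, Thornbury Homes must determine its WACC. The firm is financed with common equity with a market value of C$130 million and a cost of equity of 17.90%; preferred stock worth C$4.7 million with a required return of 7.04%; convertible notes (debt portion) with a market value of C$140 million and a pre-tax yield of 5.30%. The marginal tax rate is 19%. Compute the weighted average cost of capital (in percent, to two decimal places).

10.78%

Total capital V = 130 + 4.7 + 140 = 274.7.
Equity: weight = 130/274.7 = 0.4732; cost = 17.9%.
Preferred: weight = 4.7/274.7 = 0.0171; cost = 7.04%.
Convertible notes (debt portion): weight = 140/274.7 = 0.5096; after-tax cost = 5.3% × (1 − 19%) = 4.2930%.
WACC = 0.4732 × 17.9000% + 0.0171 × 7.0400% + 0.5096 × 4.2930% = 10.7794%.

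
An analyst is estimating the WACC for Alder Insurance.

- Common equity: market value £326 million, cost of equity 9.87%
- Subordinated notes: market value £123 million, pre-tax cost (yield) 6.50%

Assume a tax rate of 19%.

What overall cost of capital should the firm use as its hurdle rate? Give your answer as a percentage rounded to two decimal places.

Total capital V = 326 + 123 = 449.
Equity: weight = 326/449 = 0.7261; cost = 9.87%.
Subordinated notes: weight = 123/449 = 0.2739; after-tax cost = 6.5% × (1 − 19%) = 5.2650%.
WACC = 0.7261 × 9.8700% + 0.2739 × 5.2650% = 8.6085%.

8.61%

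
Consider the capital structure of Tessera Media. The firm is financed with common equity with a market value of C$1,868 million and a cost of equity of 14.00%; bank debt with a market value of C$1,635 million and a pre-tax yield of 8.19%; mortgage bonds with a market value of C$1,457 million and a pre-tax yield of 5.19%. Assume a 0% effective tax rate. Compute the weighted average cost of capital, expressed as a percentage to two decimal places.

Total capital V = 1868 + 1635 + 1457 = 4960.
Equity: weight = 1868/4960 = 0.3766; cost = 14%.
Bank debt: weight = 1635/4960 = 0.3296; after-tax cost = 8.19% × (1 − 0%) = 8.1900%.
Mortgage bonds: weight = 1457/4960 = 0.2938; after-tax cost = 5.19% × (1 − 0%) = 5.1900%.
WACC = 0.3766 × 14.0000% + 0.3296 × 8.1900% + 0.2938 × 5.1900% = 9.4969%.

9.50%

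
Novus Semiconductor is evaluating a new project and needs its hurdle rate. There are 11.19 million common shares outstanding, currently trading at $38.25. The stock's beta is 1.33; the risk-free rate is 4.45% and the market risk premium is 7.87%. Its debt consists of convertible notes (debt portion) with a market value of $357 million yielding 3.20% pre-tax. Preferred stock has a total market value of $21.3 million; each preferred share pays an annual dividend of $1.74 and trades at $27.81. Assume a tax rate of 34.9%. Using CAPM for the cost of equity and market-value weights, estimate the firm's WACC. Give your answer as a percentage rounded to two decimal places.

Cost of equity via CAPM: Re = 4.45% + 1.33 × 7.87% = 14.9171%.
Cost of preferred: Rp = 1.74 / 27.81 = 6.2567%.
Market value of equity E = 38.25 × 11.19m = 428.0175m.
Total capital V = 428.0175 + 21.3 + 357 = 806.3175.
Equity: weight = 428.0175/806.3175 = 0.5308; cost = 14.9171%.
Preferred: weight = 21.3/806.3175 = 0.0264; cost = 6.2567%.
Convertible notes (debt portion): weight = 357/806.3175 = 0.4428; after-tax cost = 3.2% × (1 − 34.9%) = 2.0832%.
WACC = 0.5308 × 14.9171% + 0.0264 × 6.2567% + 0.4428 × 2.0832% = 9.0061%.

9.01%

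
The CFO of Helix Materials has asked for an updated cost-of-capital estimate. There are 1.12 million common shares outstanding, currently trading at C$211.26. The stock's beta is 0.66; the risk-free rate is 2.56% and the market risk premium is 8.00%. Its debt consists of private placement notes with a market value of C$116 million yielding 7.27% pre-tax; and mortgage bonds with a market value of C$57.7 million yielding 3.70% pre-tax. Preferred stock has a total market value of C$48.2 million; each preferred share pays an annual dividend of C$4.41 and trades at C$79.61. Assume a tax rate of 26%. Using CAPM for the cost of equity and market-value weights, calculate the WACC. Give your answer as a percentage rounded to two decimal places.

Cost of equity via CAPM: Re = 2.56% + 0.66 × 8.0% = 7.8400%.
Cost of preferred: Rp = 4.41 / 79.61 = 5.5395%.
Market value of equity E = 211.26 × 1.12m = 236.6112m.
Total capital V = 236.6112 + 48.2 + 116 + 57.7 = 458.5112.
Equity: weight = 236.6112/458.5112 = 0.5160; cost = 7.84%.
Preferred: weight = 48.2/458.5112 = 0.1051; cost = 5.5395%.
Private placement notes: weight = 116/458.5112 = 0.2530; after-tax cost = 7.27% × (1 − 26%) = 5.3798%.
Mortgage bonds: weight = 57.7/458.5112 = 0.1258; after-tax cost = 3.7% × (1 − 26%) = 2.7380%.
WACC = 0.5160 × 7.8400% + 0.1051 × 5.5395% + 0.2530 × 5.3798% + 0.1258 × 2.7380% = 6.3337%.

6.33%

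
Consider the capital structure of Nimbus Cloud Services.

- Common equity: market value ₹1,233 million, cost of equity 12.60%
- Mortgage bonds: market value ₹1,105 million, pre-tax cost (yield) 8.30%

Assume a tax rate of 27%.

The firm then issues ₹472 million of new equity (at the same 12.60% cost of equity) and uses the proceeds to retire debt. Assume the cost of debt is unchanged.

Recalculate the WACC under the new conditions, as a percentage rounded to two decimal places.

10.83%

After the change:
Total capital V = 1705 + 633 = 2338.
Equity: weight = 1705/2338 = 0.7293; cost = 12.6%.
Mortgage bonds: weight = 633/2338 = 0.2707; after-tax cost = 8.3% × (1 − 27%) = 6.0590%.
WACC = 0.7293 × 12.6000% + 0.2707 × 6.0590% = 10.8291%.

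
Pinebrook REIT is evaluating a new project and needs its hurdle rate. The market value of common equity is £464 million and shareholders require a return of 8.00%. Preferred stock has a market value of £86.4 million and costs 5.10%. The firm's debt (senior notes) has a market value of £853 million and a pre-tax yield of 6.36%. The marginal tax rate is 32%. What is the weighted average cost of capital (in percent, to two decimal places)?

5.59%

Total capital V = 464 + 86.4 + 853 = 1403.4.
Equity: weight = 464/1403.4 = 0.3306; cost = 8%.
Preferred: weight = 86.4/1403.4 = 0.0616; cost = 5.1%.
Senior notes: weight = 853/1403.4 = 0.6078; after-tax cost = 6.36% × (1 − 32%) = 4.3248%.
WACC = 0.3306 × 8.0000% + 0.0616 × 5.1000% + 0.6078 × 4.3248% = 5.5876%.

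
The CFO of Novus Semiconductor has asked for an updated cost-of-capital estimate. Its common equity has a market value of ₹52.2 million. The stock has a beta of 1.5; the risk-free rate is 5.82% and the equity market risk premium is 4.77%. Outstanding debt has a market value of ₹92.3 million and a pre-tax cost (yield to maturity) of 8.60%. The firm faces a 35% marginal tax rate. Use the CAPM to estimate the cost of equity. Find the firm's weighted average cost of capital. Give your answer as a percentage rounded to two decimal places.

8.26%

Cost of equity via CAPM: Re = 5.82% + 1.5 × 4.77% = 12.9750%.
Total capital V = 52.2 + 92.3 = 144.5.
Equity: weight = 52.2/144.5 = 0.3612; cost = 12.975%.
Debt: weight = 92.3/144.5 = 0.6388; after-tax cost = 8.6% × (1 − 35%) = 5.5900%.
WACC = 0.3612 × 12.9750% + 0.6388 × 5.5900% = 8.2578%.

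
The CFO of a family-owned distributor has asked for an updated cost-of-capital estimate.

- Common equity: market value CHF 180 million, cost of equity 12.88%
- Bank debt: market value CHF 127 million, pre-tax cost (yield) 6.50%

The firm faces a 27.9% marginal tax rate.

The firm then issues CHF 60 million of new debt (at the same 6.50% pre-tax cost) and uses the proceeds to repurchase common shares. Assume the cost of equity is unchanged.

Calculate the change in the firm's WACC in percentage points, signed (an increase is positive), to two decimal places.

-1.60 pp

Current WACC:
Total capital V = 180 + 127 = 307.
Equity: weight = 180/307 = 0.5863; cost = 12.88%.
Bank debt: weight = 127/307 = 0.4137; after-tax cost = 6.5% × (1 − 27.9%) = 4.6865%.
WACC = 0.5863 × 12.8800% + 0.4137 × 4.6865% = 9.4905%.
After the change:
Total capital V = 120 + 187 = 307.
Equity: weight = 120/307 = 0.3909; cost = 12.88%.
Bank debt: weight = 187/307 = 0.6091; after-tax cost = 6.5% × (1 − 27.9%) = 4.6865%.
WACC = 0.3909 × 12.8800% + 0.6091 × 4.6865% = 7.8892%.
Change in WACC = 7.8892% − 9.4905% = -1.6013 pp.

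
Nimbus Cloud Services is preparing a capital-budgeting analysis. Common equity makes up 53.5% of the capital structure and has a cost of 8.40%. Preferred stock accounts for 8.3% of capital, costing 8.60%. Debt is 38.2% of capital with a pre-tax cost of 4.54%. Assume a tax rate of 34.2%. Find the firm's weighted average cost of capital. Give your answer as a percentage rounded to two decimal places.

After-tax cost of debt = 4.54% × (1 − 34.2%) = 2.9873%.
WACC = 0.535 × 8.4000% + 0.083 × 8.6000% + 0.382 × 2.9873% = 6.3490%.

6.35%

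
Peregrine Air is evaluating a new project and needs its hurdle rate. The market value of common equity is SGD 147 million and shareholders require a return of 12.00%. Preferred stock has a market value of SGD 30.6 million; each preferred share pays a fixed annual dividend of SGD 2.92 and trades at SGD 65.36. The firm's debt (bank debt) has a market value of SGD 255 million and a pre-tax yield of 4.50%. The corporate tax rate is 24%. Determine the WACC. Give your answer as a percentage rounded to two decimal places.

6.41%

Cost of preferred: Rp = 2.92 / 65.36 = 4.4676%.
Total capital V = 147 + 30.6 + 255 = 432.6.
Equity: weight = 147/432.6 = 0.3398; cost = 12%.
Preferred: weight = 30.6/432.6 = 0.0707; cost = 4.4676%.
Bank debt: weight = 255/432.6 = 0.5895; after-tax cost = 4.5% × (1 − 24%) = 3.4200%.
WACC = 0.3398 × 12.0000% + 0.0707 × 4.4676% + 0.5895 × 3.4200% = 6.4096%.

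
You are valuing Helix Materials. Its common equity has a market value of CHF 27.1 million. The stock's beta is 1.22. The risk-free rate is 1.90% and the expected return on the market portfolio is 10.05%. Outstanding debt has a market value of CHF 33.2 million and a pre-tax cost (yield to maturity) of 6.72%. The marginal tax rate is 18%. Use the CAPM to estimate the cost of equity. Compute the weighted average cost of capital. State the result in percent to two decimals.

Market risk premium = 10.05% − 1.9% = 8.15%.
Cost of equity via CAPM: Re = 1.9% + 1.22 × 8.15% = 11.8430%.
Total capital V = 27.1 + 33.2 = 60.3.
Equity: weight = 27.1/60.3 = 0.4494; cost = 11.843%.
Debt: weight = 33.2/60.3 = 0.5506; after-tax cost = 6.72% × (1 − 18%) = 5.5104%.
WACC = 0.4494 × 11.8430% + 0.5506 × 5.5104% = 8.3564%.

8.36%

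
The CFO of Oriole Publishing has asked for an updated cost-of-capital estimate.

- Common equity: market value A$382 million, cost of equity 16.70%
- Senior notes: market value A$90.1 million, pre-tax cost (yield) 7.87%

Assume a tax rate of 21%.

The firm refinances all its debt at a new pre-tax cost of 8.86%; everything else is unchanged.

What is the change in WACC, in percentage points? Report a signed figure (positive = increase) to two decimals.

+0.15 pp

Current WACC:
Total capital V = 382 + 90.1 = 472.1.
Equity: weight = 382/472.1 = 0.8092; cost = 16.7%.
Senior notes: weight = 90.1/472.1 = 0.1908; after-tax cost = 7.87% × (1 − 21%) = 6.2173%.
WACC = 0.8092 × 16.7000% + 0.1908 × 6.2173% = 14.6994%.
After the change:
Total capital V = 382 + 90.1 = 472.1.
Equity: weight = 382/472.1 = 0.8092; cost = 16.7%.
Senior notes: weight = 90.1/472.1 = 0.1908; after-tax cost = 8.86% × (1 − 21%) = 6.9994%.
WACC = 0.8092 × 16.7000% + 0.1908 × 6.9994% = 14.8486%.
Change in WACC = 14.8486% − 14.6994% = 0.1493 pp.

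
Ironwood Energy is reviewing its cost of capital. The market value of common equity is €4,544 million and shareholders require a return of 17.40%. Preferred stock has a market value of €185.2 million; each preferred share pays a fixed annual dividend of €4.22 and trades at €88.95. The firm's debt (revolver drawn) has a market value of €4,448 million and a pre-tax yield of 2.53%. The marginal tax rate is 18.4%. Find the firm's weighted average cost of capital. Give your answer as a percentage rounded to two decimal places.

9.71%

Cost of preferred: Rp = 4.22 / 88.95 = 4.7442%.
Total capital V = 4544 + 185.2 + 4448 = 9177.2.
Equity: weight = 4544/9177.2 = 0.4951; cost = 17.4%.
Preferred: weight = 185.2/9177.2 = 0.0202; cost = 4.7442%.
Revolver drawn: weight = 4448/9177.2 = 0.4847; after-tax cost = 2.53% × (1 − 18.4%) = 2.0645%.
WACC = 0.4951 × 17.4000% + 0.0202 × 4.7442% + 0.4847 × 2.0645% = 9.7118%.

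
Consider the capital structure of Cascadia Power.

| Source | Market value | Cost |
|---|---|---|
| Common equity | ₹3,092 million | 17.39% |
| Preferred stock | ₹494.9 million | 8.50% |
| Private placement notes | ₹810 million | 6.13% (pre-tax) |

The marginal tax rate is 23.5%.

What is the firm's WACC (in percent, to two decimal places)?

14.05%

Total capital V = 3092 + 494.9 + 810 = 4396.9.
Equity: weight = 3092/4396.9 = 0.7032; cost = 17.39%.
Preferred: weight = 494.9/4396.9 = 0.1126; cost = 8.5%.
Private placement notes: weight = 810/4396.9 = 0.1842; after-tax cost = 6.13% × (1 − 23.5%) = 4.6894%.
WACC = 0.7032 × 17.3900% + 0.1126 × 8.5000% + 0.1842 × 4.6894% = 14.0497%.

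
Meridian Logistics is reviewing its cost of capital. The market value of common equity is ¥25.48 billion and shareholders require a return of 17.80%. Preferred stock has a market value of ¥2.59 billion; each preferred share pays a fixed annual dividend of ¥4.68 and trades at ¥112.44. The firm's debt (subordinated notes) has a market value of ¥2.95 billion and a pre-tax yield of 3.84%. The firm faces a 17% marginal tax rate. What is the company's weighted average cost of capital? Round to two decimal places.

15.27%

Cost of preferred: Rp = 4.68 / 112.44 = 4.1622%.
Total capital V = 25.48 + 2.59 + 2.95 = 31.02.
Equity: weight = 25.48/31.02 = 0.8214; cost = 17.8%.
Preferred: weight = 2.59/31.02 = 0.0835; cost = 4.1622%.
Subordinated notes: weight = 2.95/31.02 = 0.0951; after-tax cost = 3.84% × (1 − 17%) = 3.1872%.
WACC = 0.8214 × 17.8000% + 0.0835 × 4.1622% + 0.0951 × 3.1872% = 15.2716%.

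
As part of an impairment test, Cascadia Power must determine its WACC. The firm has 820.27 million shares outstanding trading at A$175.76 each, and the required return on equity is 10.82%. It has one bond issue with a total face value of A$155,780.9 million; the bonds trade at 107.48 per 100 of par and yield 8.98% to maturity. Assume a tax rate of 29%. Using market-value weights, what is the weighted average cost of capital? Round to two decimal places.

Market value of equity E = 175.76 × 820.27m = 144170.6552m. Market value of debt D = 155780.9m × 107.48/100 = 167433.31132m.
Total capital V = 144170.6552 + 167433.31132 = 311603.96652.
Equity: weight = 144170.6552/311603.96652 = 0.4627; cost = 10.82%.
Bonds outstanding: weight = 167433.31132/311603.96652 = 0.5373; after-tax cost = 8.98% × (1 − 29%) = 6.3758%.
WACC = 0.4627 × 10.8200% + 0.5373 × 6.3758% = 8.4320%.

8.43%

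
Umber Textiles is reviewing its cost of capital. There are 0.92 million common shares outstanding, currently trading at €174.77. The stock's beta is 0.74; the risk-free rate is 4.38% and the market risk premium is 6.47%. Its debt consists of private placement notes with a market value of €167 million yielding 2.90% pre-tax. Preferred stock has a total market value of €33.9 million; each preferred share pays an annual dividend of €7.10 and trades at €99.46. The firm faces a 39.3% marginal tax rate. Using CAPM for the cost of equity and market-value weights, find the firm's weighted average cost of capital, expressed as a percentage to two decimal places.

Cost of equity via CAPM: Re = 4.38% + 0.74 × 6.47% = 9.1678%.
Cost of preferred: Rp = 7.1 / 99.46 = 7.1385%.
Market value of equity E = 174.77 × 0.92m = 160.7884m.
Total capital V = 160.7884 + 33.9 + 167 = 361.6884.
Equity: weight = 160.7884/361.6884 = 0.4445; cost = 9.1678%.
Preferred: weight = 33.9/361.6884 = 0.0937; cost = 7.1385%.
Private placement notes: weight = 167/361.6884 = 0.4617; after-tax cost = 2.9% × (1 − 39.3%) = 1.7603%.
WACC = 0.4445 × 9.1678% + 0.0937 × 7.1385% + 0.4617 × 1.7603% = 5.5574%.

5.56%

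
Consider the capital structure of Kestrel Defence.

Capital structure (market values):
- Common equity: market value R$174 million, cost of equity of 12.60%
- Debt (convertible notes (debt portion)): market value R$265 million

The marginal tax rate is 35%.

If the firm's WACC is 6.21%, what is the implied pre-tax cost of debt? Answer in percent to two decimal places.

3.10%

Total capital V = 174 + 265 = 439.
Equity weight = 174/439 = 0.3964.
Convertible notes (debt portion) weight = 265/439 = 0.6036.
Equity contribution = 0.3964 × 12.6% = 4.9941%.
Remaining for debt = 6.21% − 4.9941% = 1.2159%.
Rd × (1 − 35%) × 0.6036 = 1.2159%  ⇒  Rd = 3.0989%.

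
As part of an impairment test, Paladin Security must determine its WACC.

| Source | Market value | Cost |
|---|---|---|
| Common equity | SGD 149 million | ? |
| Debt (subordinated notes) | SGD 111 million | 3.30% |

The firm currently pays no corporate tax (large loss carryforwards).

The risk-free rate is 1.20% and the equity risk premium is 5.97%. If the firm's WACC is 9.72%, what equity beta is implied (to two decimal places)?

Total capital V = 149 + 111 = 260.
Equity weight = 149/260 = 0.5731.
Subordinated notes weight = 111/260 = 0.4269.
Debt contribution = 0.4269 × 3.3% × (1 − 0%) = 1.4088%.
Required equity contribution = 9.72% − 1.4088% = 8.3112%  ⇒  Re = 14.5027%.
CAPM: 14.5027% = 1.2% + β × 5.97%  ⇒  β = 2.2283.

2.23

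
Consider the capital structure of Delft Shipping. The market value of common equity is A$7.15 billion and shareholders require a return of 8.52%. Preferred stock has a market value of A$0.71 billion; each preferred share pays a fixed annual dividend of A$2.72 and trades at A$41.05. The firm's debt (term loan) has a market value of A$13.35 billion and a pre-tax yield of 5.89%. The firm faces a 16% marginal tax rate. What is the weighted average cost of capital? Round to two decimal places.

6.21%

Cost of preferred: Rp = 2.72 / 41.05 = 6.6261%.
Total capital V = 7.15 + 0.71 + 13.35 = 21.21.
Equity: weight = 7.15/21.21 = 0.3371; cost = 8.52%.
Preferred: weight = 0.71/21.21 = 0.0335; cost = 6.6261%.
Term loan: weight = 13.35/21.21 = 0.6294; after-tax cost = 5.89% × (1 − 16%) = 4.9476%.
WACC = 0.3371 × 8.5200% + 0.0335 × 6.6261% + 0.6294 × 4.9476% = 6.2081%.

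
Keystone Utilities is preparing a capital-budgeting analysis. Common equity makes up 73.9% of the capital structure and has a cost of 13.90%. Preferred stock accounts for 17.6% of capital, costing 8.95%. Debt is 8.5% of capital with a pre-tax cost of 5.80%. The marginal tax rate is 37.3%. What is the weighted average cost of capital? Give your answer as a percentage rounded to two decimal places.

After-tax cost of debt = 5.8% × (1 − 37.3%) = 3.6366%.
WACC = 0.739 × 13.9000% + 0.176 × 8.9500% + 0.085 × 3.6366% = 12.1564%.

12.16%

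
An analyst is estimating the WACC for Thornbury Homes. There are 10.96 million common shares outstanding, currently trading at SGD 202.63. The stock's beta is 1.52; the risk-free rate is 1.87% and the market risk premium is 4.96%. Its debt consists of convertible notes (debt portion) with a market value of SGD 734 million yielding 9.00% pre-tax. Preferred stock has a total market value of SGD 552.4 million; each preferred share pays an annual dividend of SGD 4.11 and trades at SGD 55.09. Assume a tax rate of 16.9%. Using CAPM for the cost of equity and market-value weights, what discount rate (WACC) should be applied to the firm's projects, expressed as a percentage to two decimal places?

8.70%

Cost of equity via CAPM: Re = 1.87% + 1.52 × 4.96% = 9.4092%.
Cost of preferred: Rp = 4.11 / 55.09 = 7.4605%.
Market value of equity E = 202.63 × 10.96m = 2220.8248m.
Total capital V = 2220.8248 + 552.4 + 734 = 3507.2248.
Equity: weight = 2220.8248/3507.2248 = 0.6332; cost = 9.4092%.
Preferred: weight = 552.4/3507.2248 = 0.1575; cost = 7.4605%.
Convertible notes (debt portion): weight = 734/3507.2248 = 0.2093; after-tax cost = 9% × (1 − 16.9%) = 7.4790%.
WACC = 0.6332 × 9.4092% + 0.1575 × 7.4605% + 0.2093 × 7.4790% = 8.6983%.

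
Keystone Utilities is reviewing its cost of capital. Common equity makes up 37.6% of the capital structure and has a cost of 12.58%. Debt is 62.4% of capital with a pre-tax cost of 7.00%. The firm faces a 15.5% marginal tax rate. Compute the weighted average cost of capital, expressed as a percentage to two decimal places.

8.42%

After-tax cost of debt = 7% × (1 − 15.5%) = 5.9150%.
WACC = 0.376 × 12.5800% + 0.624 × 5.9150% = 8.4210%.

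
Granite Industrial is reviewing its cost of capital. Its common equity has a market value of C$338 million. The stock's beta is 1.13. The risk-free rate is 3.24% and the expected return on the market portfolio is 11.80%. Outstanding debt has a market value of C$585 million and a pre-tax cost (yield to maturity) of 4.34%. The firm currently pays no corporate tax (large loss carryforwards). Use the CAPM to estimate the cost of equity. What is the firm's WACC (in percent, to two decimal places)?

Market risk premium = 11.8% − 3.24% = 8.56%.
Cost of equity via CAPM: Re = 3.24% + 1.13 × 8.56% = 12.9128%.
Total capital V = 338 + 585 = 923.
Equity: weight = 338/923 = 0.3662; cost = 12.9128%.
Debt: weight = 585/923 = 0.6338; after-tax cost = 4.34% × (1 − 0%) = 4.3400%.
WACC = 0.3662 × 12.9128% + 0.6338 × 4.3400% = 7.4793%.

7.48%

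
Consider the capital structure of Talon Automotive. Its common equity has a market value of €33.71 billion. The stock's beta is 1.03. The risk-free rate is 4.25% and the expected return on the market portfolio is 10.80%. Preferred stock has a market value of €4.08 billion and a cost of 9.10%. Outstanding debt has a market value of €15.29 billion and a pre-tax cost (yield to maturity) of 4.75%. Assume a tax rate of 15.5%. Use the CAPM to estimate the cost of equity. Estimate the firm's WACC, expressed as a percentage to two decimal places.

8.84%

Market risk premium = 10.8% − 4.25% = 6.55%.
Cost of equity via CAPM: Re = 4.25% + 1.03 × 6.55% = 10.9965%.
Total capital V = 33.71 + 4.08 + 15.29 = 53.08.
Equity: weight = 33.71/53.08 = 0.6351; cost = 10.9965%.
Preferred: weight = 4.08/53.08 = 0.0769; cost = 9.1%.
Debt: weight = 15.29/53.08 = 0.2881; after-tax cost = 4.75% × (1 − 15.5%) = 4.0137%.
WACC = 0.6351 × 10.9965% + 0.0769 × 9.1000% + 0.2881 × 4.0137% = 8.8393%.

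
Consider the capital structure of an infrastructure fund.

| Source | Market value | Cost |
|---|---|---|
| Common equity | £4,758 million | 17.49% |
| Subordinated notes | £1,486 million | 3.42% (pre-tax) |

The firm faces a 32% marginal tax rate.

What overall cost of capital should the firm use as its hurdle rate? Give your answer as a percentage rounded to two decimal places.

Total capital V = 4758 + 1486 = 6244.
Equity: weight = 4758/6244 = 0.7620; cost = 17.49%.
Subordinated notes: weight = 1486/6244 = 0.2380; after-tax cost = 3.42% × (1 − 32%) = 2.3256%.
WACC = 0.7620 × 17.4900% + 0.2380 × 2.3256% = 13.8810%.

13.88%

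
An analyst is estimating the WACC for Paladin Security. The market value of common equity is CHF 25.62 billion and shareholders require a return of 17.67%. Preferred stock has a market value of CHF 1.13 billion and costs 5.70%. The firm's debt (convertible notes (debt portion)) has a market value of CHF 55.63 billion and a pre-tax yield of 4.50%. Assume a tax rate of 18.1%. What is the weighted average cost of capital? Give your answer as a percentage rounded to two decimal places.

Total capital V = 25.62 + 1.13 + 55.63 = 82.38.
Equity: weight = 25.62/82.38 = 0.3110; cost = 17.67%.
Preferred: weight = 1.13/82.38 = 0.0137; cost = 5.7%.
Convertible notes (debt portion): weight = 55.63/82.38 = 0.6753; after-tax cost = 4.5% × (1 − 18.1%) = 3.6855%.
WACC = 0.3110 × 17.6700% + 0.0137 × 5.7000% + 0.6753 × 3.6855% = 8.0623%.

8.06%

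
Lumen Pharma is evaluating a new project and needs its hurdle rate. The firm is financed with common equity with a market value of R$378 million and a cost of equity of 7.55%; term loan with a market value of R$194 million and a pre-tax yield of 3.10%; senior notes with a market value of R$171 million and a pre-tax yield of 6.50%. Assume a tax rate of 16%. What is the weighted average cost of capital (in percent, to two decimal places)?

Total capital V = 378 + 194 + 171 = 743.
Equity: weight = 378/743 = 0.5087; cost = 7.55%.
Term loan: weight = 194/743 = 0.2611; after-tax cost = 3.1% × (1 − 16%) = 2.6040%.
Senior notes: weight = 171/743 = 0.2301; after-tax cost = 6.5% × (1 − 16%) = 5.4600%.
WACC = 0.5087 × 7.5500% + 0.2611 × 2.6040% + 0.2301 × 5.4600% = 5.7776%.

5.78%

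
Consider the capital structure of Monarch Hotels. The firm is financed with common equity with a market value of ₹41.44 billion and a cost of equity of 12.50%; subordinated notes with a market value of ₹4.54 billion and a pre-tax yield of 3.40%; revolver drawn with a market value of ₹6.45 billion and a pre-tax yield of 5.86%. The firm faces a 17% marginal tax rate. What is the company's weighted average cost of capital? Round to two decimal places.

10.72%

Total capital V = 41.44 + 4.54 + 6.45 = 52.43.
Equity: weight = 41.44/52.43 = 0.7904; cost = 12.5%.
Subordinated notes: weight = 4.54/52.43 = 0.0866; after-tax cost = 3.4% × (1 − 17%) = 2.8220%.
Revolver drawn: weight = 6.45/52.43 = 0.1230; after-tax cost = 5.86% × (1 − 17%) = 4.8638%.
WACC = 0.7904 × 12.5000% + 0.0866 × 2.8220% + 0.1230 × 4.8638% = 10.7226%.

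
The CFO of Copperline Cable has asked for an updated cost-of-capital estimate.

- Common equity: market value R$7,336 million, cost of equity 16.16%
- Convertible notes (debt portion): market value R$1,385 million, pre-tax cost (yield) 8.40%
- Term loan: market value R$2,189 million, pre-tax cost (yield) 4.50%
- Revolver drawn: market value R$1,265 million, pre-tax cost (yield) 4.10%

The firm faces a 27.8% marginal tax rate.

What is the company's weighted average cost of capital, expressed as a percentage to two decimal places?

11.32%

Total capital V = 7336 + 1385 + 2189 + 1265 = 12175.
Equity: weight = 7336/12175 = 0.6025; cost = 16.16%.
Convertible notes (debt portion): weight = 1385/12175 = 0.1138; after-tax cost = 8.4% × (1 − 27.8%) = 6.0648%.
Term loan: weight = 2189/12175 = 0.1798; after-tax cost = 4.5% × (1 − 27.8%) = 3.2490%.
Revolver drawn: weight = 1265/12175 = 0.1039; after-tax cost = 4.1% × (1 − 27.8%) = 2.9602%.
WACC = 0.6025 × 16.1600% + 0.1138 × 6.0648% + 0.1798 × 3.2490% + 0.1039 × 2.9602% = 11.3188%.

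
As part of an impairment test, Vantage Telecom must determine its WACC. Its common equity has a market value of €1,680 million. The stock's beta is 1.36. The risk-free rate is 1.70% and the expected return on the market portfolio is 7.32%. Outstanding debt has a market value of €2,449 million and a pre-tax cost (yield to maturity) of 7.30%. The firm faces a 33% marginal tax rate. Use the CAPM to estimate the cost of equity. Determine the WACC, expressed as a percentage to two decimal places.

6.70%

Market risk premium = 7.32% − 1.7% = 5.62%.
Cost of equity via CAPM: Re = 1.7% + 1.36 × 5.62% = 9.3432%.
Total capital V = 1680 + 2449 = 4129.
Equity: weight = 1680/4129 = 0.4069; cost = 9.3432%.
Debt: weight = 2449/4129 = 0.5931; after-tax cost = 7.3% × (1 − 33%) = 4.8910%.
WACC = 0.4069 × 9.3432% + 0.5931 × 4.8910% = 6.7025%.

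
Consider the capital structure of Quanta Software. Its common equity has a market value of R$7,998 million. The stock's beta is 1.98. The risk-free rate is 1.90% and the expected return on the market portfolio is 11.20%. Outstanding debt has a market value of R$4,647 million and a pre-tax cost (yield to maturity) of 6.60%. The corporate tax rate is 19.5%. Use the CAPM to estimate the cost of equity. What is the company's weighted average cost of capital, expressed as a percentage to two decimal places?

Market risk premium = 11.2% − 1.9% = 9.3%.
Cost of equity via CAPM: Re = 1.9% + 1.98 × 9.3% = 20.3140%.
Total capital V = 7998 + 4647 = 12645.
Equity: weight = 7998/12645 = 0.6325; cost = 20.314%.
Debt: weight = 4647/12645 = 0.3675; after-tax cost = 6.6% × (1 − 19.5%) = 5.3130%.
WACC = 0.6325 × 20.3140% + 0.3675 × 5.3130% = 14.8012%.

14.80%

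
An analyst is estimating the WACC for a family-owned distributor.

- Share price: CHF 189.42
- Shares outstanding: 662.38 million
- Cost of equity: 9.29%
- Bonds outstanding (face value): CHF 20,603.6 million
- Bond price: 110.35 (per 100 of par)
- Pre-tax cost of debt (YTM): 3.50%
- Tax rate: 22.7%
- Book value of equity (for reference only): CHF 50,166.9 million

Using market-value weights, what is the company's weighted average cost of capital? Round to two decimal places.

8.28%

Market value of equity E = 189.42 × 662.38m = 125468.0196m. Market value of debt D = 20603.6m × 110.35/100 = 22736.0726m.
Total capital V = 125468.0196 + 22736.0726 = 148204.0922.
Equity: weight = 125468.0196/148204.0922 = 0.8466; cost = 9.29%.
Bonds outstanding: weight = 22736.0726/148204.0922 = 0.1534; after-tax cost = 3.5% × (1 − 22.7%) = 2.7055%.
WACC = 0.8466 × 9.2900% + 0.1534 × 2.7055% = 8.2799%.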